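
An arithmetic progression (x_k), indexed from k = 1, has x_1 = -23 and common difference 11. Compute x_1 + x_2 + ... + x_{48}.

x_k = -23 + (k - 1)·11.
x_{48} = 494; S = 48·(-23 + 494)/2 = 11304.

11304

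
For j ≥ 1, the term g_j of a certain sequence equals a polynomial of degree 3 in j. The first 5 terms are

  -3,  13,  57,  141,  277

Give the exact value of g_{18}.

1st diffs: 16, 44, 84, 136.
2nd diffs: 28, 40, 52.
3rd diffs: 12, 12 (constant).
So g_j = 2j^3 + 2j^2 - 4j - 3.
Evaluating at j = 18 gives g_{18} = 12237.

12237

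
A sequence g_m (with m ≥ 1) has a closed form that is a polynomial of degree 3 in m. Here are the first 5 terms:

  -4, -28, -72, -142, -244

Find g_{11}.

1st diffs: -24, -44, -70, -102.
2nd diffs: -20, -26, -32.
3rd diffs: -6, -6 (constant).
So g_m = -m^3 - 4m^2 - 5m + 6.
Evaluating at m = 11 gives g_{11} = -1864.

-1864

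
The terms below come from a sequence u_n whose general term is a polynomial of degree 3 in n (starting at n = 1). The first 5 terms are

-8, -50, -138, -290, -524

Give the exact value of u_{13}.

-7508

1st diffs: -42, -88, -152, -234.
2nd diffs: -46, -64, -82.
3rd diffs: -18, -18 (constant).
Newton forward-difference form: u_n = -8 + (-42)·C(n-1,1) + (-46)·C(n-1,2) + (-18)·C(n-1,3).
At n = 13: n-1 = 12, so u_{13} = -8 - 504 - 3036 - 3960 = -7508.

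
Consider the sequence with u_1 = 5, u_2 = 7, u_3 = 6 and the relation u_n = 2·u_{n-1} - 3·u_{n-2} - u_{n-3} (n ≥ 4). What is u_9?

Step forward from the initial values:
u_4 = -14;  u_5 = -53;  u_6 = -70;  u_7 = 33;  u_8 = 329;  u_9 = 629.

629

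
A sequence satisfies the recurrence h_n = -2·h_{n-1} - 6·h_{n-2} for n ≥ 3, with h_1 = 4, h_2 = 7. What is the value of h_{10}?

Applying the relation repeatedly:
h_3 = -38; h_4 = 34; h_5 = 160; h_6 = -524; h_7 = 88; h_8 = 2968; h_9 = -6464; h_{10} = -4880.

-4880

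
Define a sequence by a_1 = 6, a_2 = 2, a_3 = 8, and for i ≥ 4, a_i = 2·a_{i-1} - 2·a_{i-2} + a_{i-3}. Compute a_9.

8

Applying the relation repeatedly:
a_4 = 18;  a_5 = 22;  a_6 = 16;  a_7 = 6;  a_8 = 2;  a_9 = 8.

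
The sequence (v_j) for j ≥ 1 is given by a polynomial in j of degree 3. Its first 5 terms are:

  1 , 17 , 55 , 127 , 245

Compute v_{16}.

8011

1st diffs: 16, 38, 72, 118.
2nd diffs: 22, 34, 46.
3rd diffs: 12, 12 (constant).
So v_j = 2j^3 - j^2 + 5j - 5.
Evaluating at j = 16 gives v_{16} = 8011.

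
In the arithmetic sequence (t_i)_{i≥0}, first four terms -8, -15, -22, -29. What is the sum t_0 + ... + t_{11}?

-558

Common difference d = -7.
t_i = -8 + (i - 0)·(-7).
t_{11} = -85; S = 12·(-8 + (-85))/2 = -558.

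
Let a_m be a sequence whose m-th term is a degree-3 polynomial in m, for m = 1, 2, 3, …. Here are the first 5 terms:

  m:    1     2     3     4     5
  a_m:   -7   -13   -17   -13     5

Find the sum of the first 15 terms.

8365

1st diffs: -6, -4, 4, 18.
2nd diffs: 2, 8, 14.
3rd diffs: 6, 6 (constant).
Newton forward-difference form: a_m = -7 + (-6)·C(m-1,1) + 2·C(m-1,2) + 6·C(m-1,3).
Continuing: …, 43, 107, 203, 337, …, a_{15} = 2275.
Summing m = 1..15 (15 terms) gives 8365.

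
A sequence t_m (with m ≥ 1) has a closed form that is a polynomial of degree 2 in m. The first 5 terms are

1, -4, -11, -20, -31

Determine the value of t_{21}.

1st diffs: -5, -7, -9, -11.
2nd diffs: -2, -2, -2 (constant).
Newton forward-difference form: t_m = 1 + (-5)·C(m-1,1) + (-2)·C(m-1,2).
At m = 21: m-1 = 20, so t_{21} = 1 - 100 - 380 = -479.

-479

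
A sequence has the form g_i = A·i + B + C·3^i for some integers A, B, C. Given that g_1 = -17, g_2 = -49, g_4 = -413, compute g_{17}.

-645700849

Write the equations: A + B + 3C = -17; 2A + B + 9C = -49; 4A + B + 81C = -413.
Subtracting the first from the second: A + 6C = -32.
Subtracting the second from the third: 2A + 72C = -364.
Solving: C = -5, A = -2, then B = 0.
Therefore g_{17} = -34 + 0 + (-5)·129140163 = -645700849.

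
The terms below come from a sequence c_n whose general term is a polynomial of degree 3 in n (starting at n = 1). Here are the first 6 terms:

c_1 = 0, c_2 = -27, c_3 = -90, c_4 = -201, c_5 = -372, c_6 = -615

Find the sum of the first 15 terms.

-35595

1st diffs: -27, -63, -111, -171, -243.
2nd diffs: -36, -48, -60, -72.
3rd diffs: -12, -12, -12 (constant).
Newton forward-difference form: c_n = (-27)·C(n-1,1) + (-36)·C(n-1,2) + (-12)·C(n-1,3).
Continuing: …, -942, -1365, -1896, -2547, …, c_{15} = -8022.
Summing n = 1..15 (15 terms) gives -35595.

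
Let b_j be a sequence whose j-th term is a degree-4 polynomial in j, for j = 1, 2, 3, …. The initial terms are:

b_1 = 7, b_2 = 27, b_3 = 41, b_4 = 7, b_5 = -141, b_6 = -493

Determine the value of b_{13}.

1st diffs: 20, 14, -34, -148, -352.
2nd diffs: -6, -48, -114, -204.
3rd diffs: -42, -66, -90.
4th diffs: -24, -24 (constant).
Newton forward-difference form: b_j = 7 + 20·C(j-1,1) + (-6)·C(j-1,2) + (-42)·C(j-1,3) + (-24)·C(j-1,4).
At j = 13: j-1 = 12, so b_{13} = 7 + 240 - 396 - 9240 - 11880 = -21269.

-21269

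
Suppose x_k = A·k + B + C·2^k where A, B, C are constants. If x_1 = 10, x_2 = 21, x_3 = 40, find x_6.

Plug in k = 1, 2, 3: A + B + 2C = 10; 2A + B + 4C = 21; 3A + B + 8C = 40.
Subtracting the first from the second: A + 2C = 11.
Subtracting the second from the third: A + 4C = 19.
Solving: C = 4, A = 3, then B = -1.
Therefore x_6 = 18 + (-1) + 4·64 = 273.

273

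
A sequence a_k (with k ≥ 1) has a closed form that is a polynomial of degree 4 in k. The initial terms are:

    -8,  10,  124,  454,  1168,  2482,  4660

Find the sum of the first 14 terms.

252686

1st diffs: 18, 114, 330, 714, 1314, 2178.
2nd diffs: 96, 216, 384, 600, 864.
3rd diffs: 120, 168, 216, 264.
4th diffs: 48, 48, 48 (constant).
Newton forward-difference form: a_k = -8 + 18·C(k-1,1) + 96·C(k-1,2) + 120·C(k-1,3) + 48·C(k-1,4).
Continuing: …, 8014, 12904, 19738, 28972, …, a_{14} = 76354.
Summing k = 1..14 (14 terms) gives 252686.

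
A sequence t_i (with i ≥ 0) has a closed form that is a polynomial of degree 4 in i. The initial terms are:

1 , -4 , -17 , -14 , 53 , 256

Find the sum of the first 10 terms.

9913

1st diffs: -5, -13, 3, 67, 203.
2nd diffs: -8, 16, 64, 136.
3rd diffs: 24, 48, 72.
4th diffs: 24, 24 (constant).
Newton forward-difference form: t_i = 1 + (-5)·C(i,1) + (-8)·C(i,2) + 24·C(i,3) + 24·C(i,4).
Continuing: 691, 1478, 2761, 4708.
Summing i = 0..9 (10 terms) gives 9913.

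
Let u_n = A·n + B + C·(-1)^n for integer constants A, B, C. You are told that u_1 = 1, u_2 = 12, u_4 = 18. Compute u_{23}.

Write the equations: A + B - C = 1; 2A + B + C = 12; 4A + B + C = 18.
Subtracting the first from the second: A + 2C = 11.
Subtracting the second from the third: 2A = 6.
Solving: C = 4, A = 3, then B = 2.
So u_n = 3·n + 2 + 4·(-1)^n; at n=23 this is 67.

67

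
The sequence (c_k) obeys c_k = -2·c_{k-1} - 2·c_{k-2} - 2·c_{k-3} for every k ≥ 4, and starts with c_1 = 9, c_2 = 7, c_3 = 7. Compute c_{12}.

Iterate the recurrence:
c_4 = -46, c_5 = 64, c_6 = -50, c_7 = 64, c_8 = -156, c_9 = 284, c_{10} = -384, c_{11} = 512, c_{12} = -824.

-824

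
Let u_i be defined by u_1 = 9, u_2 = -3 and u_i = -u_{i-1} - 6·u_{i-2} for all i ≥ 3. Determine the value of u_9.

-51

Applying the relation repeatedly:
u_3 = -51; u_4 = 69; u_5 = 237; u_6 = -651; u_7 = -771; u_8 = 4677; u_9 = -51.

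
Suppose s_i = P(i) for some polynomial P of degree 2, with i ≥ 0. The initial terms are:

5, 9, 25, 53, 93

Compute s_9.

473

1st diffs: 4, 16, 28, 40.
2nd diffs: 12, 12, 12 (constant).
Newton forward-difference form: s_i = 5 + 4·C(i,1) + 12·C(i,2).
At i = 9: i = 9, so s_9 = 5 + 36 + 432 = 473.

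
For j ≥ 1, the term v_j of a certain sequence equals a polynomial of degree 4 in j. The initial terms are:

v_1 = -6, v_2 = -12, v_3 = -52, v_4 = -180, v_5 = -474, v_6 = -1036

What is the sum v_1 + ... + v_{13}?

1st diffs: -6, -40, -128, -294, -562.
2nd diffs: -34, -88, -166, -268.
3rd diffs: -54, -78, -102.
4th diffs: -24, -24 (constant).
Newton forward-difference form: v_j = -6 + (-6)·C(j-1,1) + (-34)·C(j-1,2) + (-54)·C(j-1,3) + (-24)·C(j-1,4).
Continuing: …, -1992, -3492, -5710, -8844, …, v_{13} = -26082.
Summing j = 1..13 (13 terms) gives -79768.

-79768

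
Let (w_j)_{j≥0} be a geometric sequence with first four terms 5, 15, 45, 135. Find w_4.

405

Common ratio r = 3.
w_j = 5·3^(j-0).
w_4 = 5·3^4 = 405.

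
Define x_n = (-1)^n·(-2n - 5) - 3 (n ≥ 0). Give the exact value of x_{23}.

48

(-1)^23 = -1; -2n - 5 at n=23 is -51; so x_{23} = 48.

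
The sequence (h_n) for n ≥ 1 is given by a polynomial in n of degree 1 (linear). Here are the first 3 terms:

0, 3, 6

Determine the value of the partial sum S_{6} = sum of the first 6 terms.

1st diffs: 3, 3 (constant).
So h_n = 3n - 3.
Continuing: 9, 12, 15.
Summing n = 1..6 (6 terms) gives 45.

45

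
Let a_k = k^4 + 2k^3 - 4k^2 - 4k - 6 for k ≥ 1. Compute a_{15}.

a_{15} = 1·15^4 + 2·15^3 - 4·15^2 - 4·15 - 6 = 56409.

56409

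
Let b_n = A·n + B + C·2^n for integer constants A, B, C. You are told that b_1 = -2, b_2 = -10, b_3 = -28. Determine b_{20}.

-5242834

At n = 1, 2, 3: A + B + 2C = -2; 2A + B + 4C = -10; 3A + B + 8C = -28.
Subtracting the first from the second: A + 2C = -8.
Subtracting the second from the third: A + 4C = -18.
Solving: C = -5, A = 2, then B = 6.
So b_n = 2·n + 6 + (-5)·2^n; at n=20 this is -5242834.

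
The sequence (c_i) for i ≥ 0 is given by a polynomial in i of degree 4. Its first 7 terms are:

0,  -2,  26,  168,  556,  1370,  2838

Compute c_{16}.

1st diffs: -2, 28, 142, 388, 814, 1468.
2nd diffs: 30, 114, 246, 426, 654.
3rd diffs: 84, 132, 180, 228.
4th diffs: 48, 48, 48 (constant).
So c_i = 2i^4 + 2i^3 - 5i^2 - i.
Evaluating at i = 16 gives c_{16} = 137968.

137968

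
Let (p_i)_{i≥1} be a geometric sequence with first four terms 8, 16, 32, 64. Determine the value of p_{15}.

131072

Common ratio r = 2.
p_i = 8·2^(i-1).
p_{15} = 8·2^14 = 131072.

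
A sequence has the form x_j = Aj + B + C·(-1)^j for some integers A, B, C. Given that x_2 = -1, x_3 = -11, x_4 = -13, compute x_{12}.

-61

At j = 2, 3, 4: 2A + B + C = -1; 3A + B - C = -11; 4A + B + C = -13.
Subtracting the first from the second: A - 2C = -10.
Subtracting the second from the third: A + 2C = -2.
Solving: C = 2, A = -6, then B = 9.
Therefore x_{12} = -72 + 9 + 2·1 = -61.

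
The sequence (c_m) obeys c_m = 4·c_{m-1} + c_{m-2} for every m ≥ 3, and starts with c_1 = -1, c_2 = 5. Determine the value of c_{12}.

Iterate the recurrence:
c_3 = 19; c_4 = 81; c_5 = 343; c_6 = 1453; c_7 = 6155; c_8 = 26073; c_9 = 110447; c_{10} = 467861; c_{11} = 1981891; c_{12} = 8395425.

8395425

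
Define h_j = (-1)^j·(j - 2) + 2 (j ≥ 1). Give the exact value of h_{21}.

(-1)^21 = -1; j - 2 at j=21 is 19; so h_{21} = -17.

-17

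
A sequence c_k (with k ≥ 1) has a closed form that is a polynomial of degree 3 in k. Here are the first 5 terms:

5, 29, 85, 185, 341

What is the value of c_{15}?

7621

1st diffs: 24, 56, 100, 156.
2nd diffs: 32, 44, 56.
3rd diffs: 12, 12 (constant).
So c_k = 2k^3 + 4k^2 - 2k + 1.
Evaluating at k = 15 gives c_{15} = 7621.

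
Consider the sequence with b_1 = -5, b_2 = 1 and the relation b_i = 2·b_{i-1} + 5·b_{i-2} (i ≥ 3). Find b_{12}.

-1049081

Compute successive terms:
b_3 = -23  b_4 = -41  b_5 = -197  b_6 = -599  b_7 = -2183  b_8 = -7361  b_9 = -25637  b_{10} = -88079  b_{11} = -304343  b_{12} = -1049081.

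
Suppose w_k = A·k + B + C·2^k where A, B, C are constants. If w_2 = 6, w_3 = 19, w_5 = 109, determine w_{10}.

4062

The three given values yield: 2A + B + 4C = 6; 3A + B + 8C = 19; 5A + B + 32C = 109.
Subtracting the first from the second: A + 4C = 13.
Subtracting the second from the third: 2A + 24C = 90.
Solving: C = 4, A = -3, then B = -4.
Therefore w_{10} = -30 + (-4) + 4·1024 = 4062.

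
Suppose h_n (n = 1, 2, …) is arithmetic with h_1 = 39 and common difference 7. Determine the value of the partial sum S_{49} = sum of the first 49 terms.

10143

h_n = 39 + (n - 1)·7.
h_{49} = 375; S = 49·(39 + 375)/2 = 10143.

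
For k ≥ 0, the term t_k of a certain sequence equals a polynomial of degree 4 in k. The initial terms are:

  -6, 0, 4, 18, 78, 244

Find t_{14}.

28288

1st diffs: 6, 4, 14, 60, 166.
2nd diffs: -2, 10, 46, 106.
3rd diffs: 12, 36, 60.
4th diffs: 24, 24 (constant).
So t_k = k^4 - 4k^3 + 4k^2 + 5k - 6.
Evaluating at k = 14 gives t_{14} = 28288.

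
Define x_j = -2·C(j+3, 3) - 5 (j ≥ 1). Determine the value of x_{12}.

-915

C(15, 3) = 455, so x_{12} = -915.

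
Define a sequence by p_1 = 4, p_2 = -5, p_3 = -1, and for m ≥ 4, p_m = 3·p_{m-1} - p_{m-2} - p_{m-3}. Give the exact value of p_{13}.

p_4 = -2; p_5 = 0; p_6 = 3; p_7 = 11; p_8 = 30; p_9 = 76; p_{10} = 187; p_{11} = 455; p_{12} = 1102; p_{13} = 2664.

2664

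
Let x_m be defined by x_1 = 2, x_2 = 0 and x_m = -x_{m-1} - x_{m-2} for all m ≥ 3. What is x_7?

Applying the relation repeatedly:
x_3 = -2, x_4 = 2, x_5 = 0, x_6 = -2, x_7 = 2.

2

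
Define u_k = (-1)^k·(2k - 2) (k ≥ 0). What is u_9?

(-1)^9 = -1; 2k - 2 at k=9 is 16; so u_9 = -16.

-16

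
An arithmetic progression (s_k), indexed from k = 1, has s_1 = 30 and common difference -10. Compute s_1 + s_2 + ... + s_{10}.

s_k = 30 + (k - 1)·(-10).
s_{10} = -60; S = 10·(30 + (-60))/2 = -150.

-150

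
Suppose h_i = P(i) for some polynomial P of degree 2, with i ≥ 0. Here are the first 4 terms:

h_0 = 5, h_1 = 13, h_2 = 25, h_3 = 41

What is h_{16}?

1st diffs: 8, 12, 16.
2nd diffs: 4, 4 (constant).
Newton forward-difference form: h_i = 5 + 8·C(i,1) + 4·C(i,2).
At i = 16: i = 16, so h_{16} = 5 + 128 + 480 = 613.

613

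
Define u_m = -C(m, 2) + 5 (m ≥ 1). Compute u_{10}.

C(10, 2) = 45, so u_{10} = -40.

-40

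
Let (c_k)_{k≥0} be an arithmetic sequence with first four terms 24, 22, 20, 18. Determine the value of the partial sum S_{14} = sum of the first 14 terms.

154

Common difference d = -2.
c_k = 24 + (k - 0)·(-2).
c_{13} = -2; S = 14·(24 + (-2))/2 = 154.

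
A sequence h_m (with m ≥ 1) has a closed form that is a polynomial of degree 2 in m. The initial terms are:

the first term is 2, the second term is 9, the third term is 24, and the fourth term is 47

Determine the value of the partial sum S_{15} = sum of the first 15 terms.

4405

1st diffs: 7, 15, 23.
2nd diffs: 8, 8 (constant).
So h_m = 4m^2 - 5m + 3.
Continuing: …, 78, 117, 164, 219, …, h_{15} = 828.
Summing m = 1..15 (15 terms) gives 4405.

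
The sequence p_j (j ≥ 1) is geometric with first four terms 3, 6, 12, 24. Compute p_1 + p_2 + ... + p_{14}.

49149

Common ratio r = 2.
p_j = 3·2^(j-1).
S = 3·(2^14 - 1)/(2 - 1) = 3·(16384 - 1)/(1) = 49149.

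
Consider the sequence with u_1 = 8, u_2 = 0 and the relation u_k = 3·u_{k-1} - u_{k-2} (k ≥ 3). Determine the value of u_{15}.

-971144

Step forward from the initial values:
u_3 = -8, u_4 = -24, u_5 = -64, …, u_{12} = -54120, u_{13} = -141688, u_{14} = -370944, u_{15} = -971144.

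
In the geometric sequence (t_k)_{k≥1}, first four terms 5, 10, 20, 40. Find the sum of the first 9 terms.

Common ratio r = 2.
t_k = 5·2^(k-1).
S = 5·(2^9 - 1)/(2 - 1) = 5·(512 - 1)/(1) = 2555.

2555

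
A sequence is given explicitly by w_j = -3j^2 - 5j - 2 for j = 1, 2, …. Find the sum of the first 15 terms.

-4350

Over j = 1..15: Σj = 120, Σj² = 1240.
Total = (-3)·1240 + (-5)·120 + (-2)·15 = -4350.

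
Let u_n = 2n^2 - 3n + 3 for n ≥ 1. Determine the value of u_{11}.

212

u_{11} = 2·11^2 - 3·11 + 3 = 212.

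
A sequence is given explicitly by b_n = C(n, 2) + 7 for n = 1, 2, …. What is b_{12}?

C(12, 2) = 66, so b_{12} = 73.

73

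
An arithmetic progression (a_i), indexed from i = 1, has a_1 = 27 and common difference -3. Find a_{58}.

a_i = 27 + (i - 1)·(-3).
a_{58} = 27 + 57·(-3) = -144.

-144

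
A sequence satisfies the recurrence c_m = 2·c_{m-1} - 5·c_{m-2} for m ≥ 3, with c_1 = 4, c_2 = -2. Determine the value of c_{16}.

-24478

Applying the relation repeatedly:
c_3 = -24  c_4 = -38  c_5 = 44  …  c_{13} = 16124  c_{14} = -136762  c_{15} = -354144  c_{16} = -24478.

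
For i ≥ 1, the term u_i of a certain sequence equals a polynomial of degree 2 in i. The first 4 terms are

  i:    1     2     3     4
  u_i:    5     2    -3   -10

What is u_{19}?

1st diffs: -3, -5, -7.
2nd diffs: -2, -2 (constant).
So u_i = -i^2 + 6.
Evaluating at i = 19 gives u_{19} = -355.

-355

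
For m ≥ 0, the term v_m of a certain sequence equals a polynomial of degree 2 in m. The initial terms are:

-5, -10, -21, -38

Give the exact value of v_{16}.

-805

1st diffs: -5, -11, -17.
2nd diffs: -6, -6 (constant).
Newton forward-difference form: v_m = -5 + (-5)·C(m,1) + (-6)·C(m,2).
At m = 16: m = 16, so v_{16} = -5 - 80 - 720 = -805.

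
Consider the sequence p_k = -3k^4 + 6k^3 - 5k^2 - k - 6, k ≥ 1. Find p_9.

-15729

p_9 = -3·9^4 + 6·9^3 - 5·9^2 - 1·9 - 6 = -15729.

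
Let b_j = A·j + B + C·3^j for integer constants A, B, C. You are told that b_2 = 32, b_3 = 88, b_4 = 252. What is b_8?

19700

The three given values yield: 2A + B + 9C = 32; 3A + B + 27C = 88; 4A + B + 81C = 252.
Subtracting the first from the second: A + 18C = 56.
Subtracting the second from the third: A + 54C = 164.
Solving: C = 3, A = 2, then B = 1.
Hence b_8 = 2·8 + 1 + 3·6561 = 19700.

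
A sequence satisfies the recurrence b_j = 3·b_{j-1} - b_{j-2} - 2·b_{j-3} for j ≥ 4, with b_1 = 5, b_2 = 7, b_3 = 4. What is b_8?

b_4 = -5; b_5 = -33; b_6 = -102; b_7 = -263; b_8 = -621.

-621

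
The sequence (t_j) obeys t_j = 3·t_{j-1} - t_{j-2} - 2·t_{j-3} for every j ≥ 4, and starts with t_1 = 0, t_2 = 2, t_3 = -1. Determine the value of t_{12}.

Step forward from the initial values:
t_4 = -5  t_5 = -18  t_6 = -47  t_7 = -113  t_8 = -256  t_9 = -561  t_{10} = -1201  t_{11} = -2530  t_{12} = -5267.

-5267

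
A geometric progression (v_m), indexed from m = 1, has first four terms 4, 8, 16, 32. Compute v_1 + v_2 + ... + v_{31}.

8589934588

Common ratio r = 2.
v_m = 4·2^(m-1).
S = 4·(2^31 - 1)/(2 - 1) = 4·(2147483648 - 1)/(1) = 8589934588.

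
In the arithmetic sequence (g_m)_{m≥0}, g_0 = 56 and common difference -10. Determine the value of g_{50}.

-444

g_m = 56 + (m - 0)·(-10).
g_{50} = 56 + 50·(-10) = -444.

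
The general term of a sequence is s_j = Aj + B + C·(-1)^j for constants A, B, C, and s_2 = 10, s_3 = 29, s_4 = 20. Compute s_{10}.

50

The three given values yield: 2A + B + C = 10; 3A + B - C = 29; 4A + B + C = 20.
Subtracting the first from the second: A - 2C = 19.
Subtracting the second from the third: A + 2C = -9.
Solving: C = -7, A = 5, then B = 7.
Therefore s_{10} = 50 + 7 + (-7)·1 = 50.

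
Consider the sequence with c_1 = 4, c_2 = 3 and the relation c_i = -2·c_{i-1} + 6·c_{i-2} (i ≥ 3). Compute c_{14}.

Step forward from the initial values:
c_3 = 18, c_4 = -18, c_5 = 144, …, c_{11} = 281376, c_{12} = -1023264, c_{13} = 3734784, c_{14} = -13609152.

-13609152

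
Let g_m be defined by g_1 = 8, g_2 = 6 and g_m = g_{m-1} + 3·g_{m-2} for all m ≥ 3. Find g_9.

3630

g_3 = 30, g_4 = 48, g_5 = 138, g_6 = 282, g_7 = 696, g_8 = 1542, g_9 = 3630.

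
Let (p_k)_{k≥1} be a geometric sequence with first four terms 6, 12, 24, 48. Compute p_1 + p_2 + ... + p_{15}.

Common ratio r = 2.
p_k = 6·2^(k-1).
S = 6·(2^15 - 1)/(2 - 1) = 6·(32768 - 1)/(1) = 196602.

196602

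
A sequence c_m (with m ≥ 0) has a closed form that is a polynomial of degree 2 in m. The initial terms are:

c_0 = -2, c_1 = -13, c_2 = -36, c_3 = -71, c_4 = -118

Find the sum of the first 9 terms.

1st diffs: -11, -23, -35, -47.
2nd diffs: -12, -12, -12 (constant).
Newton forward-difference form: c_m = -2 + (-11)·C(m,1) + (-12)·C(m,2).
Continuing: -177, -248, -331, -426.
Summing m = 0..8 (9 terms) gives -1422.

-1422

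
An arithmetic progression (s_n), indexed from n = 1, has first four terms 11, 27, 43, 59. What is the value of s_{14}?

219

Common difference d = 16.
s_n = 11 + (n - 1)·16.
s_{14} = 11 + 13·16 = 219.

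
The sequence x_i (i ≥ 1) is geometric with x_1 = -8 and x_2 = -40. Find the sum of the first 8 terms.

Common ratio r = 5.
x_i = (-8)·5^(i-1).
S = (-8)·(5^8 - 1)/(5 - 1) = (-8)·(390625 - 1)/(4) = -781248.

-781248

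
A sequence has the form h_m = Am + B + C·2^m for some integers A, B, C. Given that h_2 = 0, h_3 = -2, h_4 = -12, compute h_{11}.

-4034

Plug in m = 2, 3, 4: 2A + B + 4C = 0; 3A + B + 8C = -2; 4A + B + 16C = -12.
Subtracting the first from the second: A + 4C = -2.
Subtracting the second from the third: A + 8C = -10.
Solving: C = -2, A = 6, then B = -4.
Hence h_{11} = 6·11 + (-4) + (-2)·2048 = -4034.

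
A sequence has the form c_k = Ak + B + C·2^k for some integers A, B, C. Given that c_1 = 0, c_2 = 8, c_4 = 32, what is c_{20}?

1048688

Write the equations: A + B + 2C = 0; 2A + B + 4C = 8; 4A + B + 16C = 32.
Subtracting the first from the second: A + 2C = 8.
Subtracting the second from the third: 2A + 12C = 24.
Solving: C = 1, A = 6, then B = -8.
So c_k = 6·k + (-8) + 1·2^k; at k=20 this is 1048688.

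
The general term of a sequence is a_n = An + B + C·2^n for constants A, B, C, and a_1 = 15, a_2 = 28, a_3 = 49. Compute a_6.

Write the equations: A + B + 2C = 15; 2A + B + 4C = 28; 3A + B + 8C = 49.
Subtracting the first from the second: A + 2C = 13.
Subtracting the second from the third: A + 4C = 21.
Solving: C = 4, A = 5, then B = 2.
So a_n = 5·n + 2 + 4·2^n; at n=6 this is 288.

288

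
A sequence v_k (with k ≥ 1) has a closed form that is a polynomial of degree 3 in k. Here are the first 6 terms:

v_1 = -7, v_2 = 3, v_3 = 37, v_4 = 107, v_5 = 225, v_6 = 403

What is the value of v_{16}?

8123

1st diffs: 10, 34, 70, 118, 178.
2nd diffs: 24, 36, 48, 60.
3rd diffs: 12, 12, 12 (constant).
Newton forward-difference form: v_k = -7 + 10·C(k-1,1) + 24·C(k-1,2) + 12·C(k-1,3).
At k = 16: k-1 = 15, so v_{16} = -7 + 150 + 2520 + 5460 = 8123.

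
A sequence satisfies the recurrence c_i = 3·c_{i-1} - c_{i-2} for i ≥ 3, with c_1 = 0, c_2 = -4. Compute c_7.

-576

Compute successive terms:
c_3 = -12  c_4 = -32  c_5 = -84  c_6 = -220  c_7 = -576.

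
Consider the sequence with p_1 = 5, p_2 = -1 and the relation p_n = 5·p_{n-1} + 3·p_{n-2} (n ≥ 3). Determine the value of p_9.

Step forward from the initial values:
p_3 = 10; p_4 = 47; p_5 = 265; p_6 = 1466; p_7 = 8125; p_8 = 45023; p_9 = 249490.

249490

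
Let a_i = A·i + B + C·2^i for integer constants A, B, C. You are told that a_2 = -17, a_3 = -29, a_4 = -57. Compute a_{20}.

Write the equations: 2A + B + 4C = -17; 3A + B + 8C = -29; 4A + B + 16C = -57.
Subtracting the first from the second: A + 4C = -12.
Subtracting the second from the third: A + 8C = -28.
Solving: C = -4, A = 4, then B = -9.
Hence a_{20} = 4·20 + (-9) + (-4)·1048576 = -4194233.

-4194233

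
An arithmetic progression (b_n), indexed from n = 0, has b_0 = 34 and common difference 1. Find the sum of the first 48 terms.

2760

b_n = 34 + (n - 0)·1.
b_{47} = 81; S = 48·(34 + 81)/2 = 2760.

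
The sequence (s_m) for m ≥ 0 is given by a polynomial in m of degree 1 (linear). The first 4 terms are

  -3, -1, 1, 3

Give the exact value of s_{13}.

1st diffs: 2, 2, 2 (constant).
So s_m = 2m - 3.
Evaluating at m = 13 gives s_{13} = 23.

23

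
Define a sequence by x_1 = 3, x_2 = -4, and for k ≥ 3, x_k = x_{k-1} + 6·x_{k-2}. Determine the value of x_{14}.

616430

Compute successive terms:
x_3 = 14;  x_4 = -10;  x_5 = 74;  …;  x_{11} = 26282;  x_{12} = 65534;  x_{13} = 223226;  x_{14} = 616430.
(Characteristic roots are 3 and -2.)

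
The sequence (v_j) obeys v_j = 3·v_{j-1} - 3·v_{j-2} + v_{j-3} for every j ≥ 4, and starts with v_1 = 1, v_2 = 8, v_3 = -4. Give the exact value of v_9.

-475

Applying the relation repeatedly:
v_4 = -35, v_5 = -85, v_6 = -154, v_7 = -242, v_8 = -349, v_9 = -475.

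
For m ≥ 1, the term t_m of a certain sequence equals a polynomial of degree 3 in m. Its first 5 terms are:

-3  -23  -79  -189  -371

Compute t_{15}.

-10111

1st diffs: -20, -56, -110, -182.
2nd diffs: -36, -54, -72.
3rd diffs: -18, -18 (constant).
Newton forward-difference form: t_m = -3 + (-20)·C(m-1,1) + (-36)·C(m-1,2) + (-18)·C(m-1,3).
At m = 15: m-1 = 14, so t_{15} = -3 - 280 - 3276 - 6552 = -10111.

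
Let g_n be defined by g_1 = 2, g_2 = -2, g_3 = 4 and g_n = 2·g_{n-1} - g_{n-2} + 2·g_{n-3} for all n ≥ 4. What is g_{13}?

g_4 = 14, g_5 = 20, g_6 = 34, g_7 = 76, g_8 = 158, g_9 = 308, g_{10} = 610, g_{11} = 1228, g_{12} = 2462, g_{13} = 4916.

4916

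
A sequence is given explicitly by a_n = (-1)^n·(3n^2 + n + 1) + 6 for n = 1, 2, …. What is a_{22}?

1481

(-1)^22 = 1; 3n^2 + n + 1 at n=22 is 1475; so a_{22} = 1481.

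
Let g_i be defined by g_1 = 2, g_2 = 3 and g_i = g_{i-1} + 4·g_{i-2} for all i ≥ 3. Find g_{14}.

303423

Step forward from the initial values:
g_3 = 11, g_4 = 23, g_5 = 67, …, g_{11} = 18107, g_{12} = 46199, g_{13} = 118627, g_{14} = 303423.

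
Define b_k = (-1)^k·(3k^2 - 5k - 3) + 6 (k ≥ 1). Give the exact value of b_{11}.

(-1)^11 = -1; 3k^2 - 5k - 3 at k=11 is 305; so b_{11} = -299.

-299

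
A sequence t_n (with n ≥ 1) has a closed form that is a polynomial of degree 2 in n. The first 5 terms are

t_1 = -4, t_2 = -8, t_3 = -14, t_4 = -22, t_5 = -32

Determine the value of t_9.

1st diffs: -4, -6, -8, -10.
2nd diffs: -2, -2, -2 (constant).
Newton forward-difference form: t_n = -4 + (-4)·C(n-1,1) + (-2)·C(n-1,2).
At n = 9: n-1 = 8, so t_9 = -4 - 32 - 56 = -92.

-92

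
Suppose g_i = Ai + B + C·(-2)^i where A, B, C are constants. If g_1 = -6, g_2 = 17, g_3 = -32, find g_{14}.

65525

At i = 1, 2, 3: A + B - 2C = -6; 2A + B + 4C = 17; 3A + B - 8C = -32.
Subtracting the first from the second: A + 6C = 23.
Subtracting the second from the third: A - 12C = -49.
Solving: C = 4, A = -1, then B = 3.
So g_i = -1·i + 3 + 4·(-2)^i; at i=14 this is 65525.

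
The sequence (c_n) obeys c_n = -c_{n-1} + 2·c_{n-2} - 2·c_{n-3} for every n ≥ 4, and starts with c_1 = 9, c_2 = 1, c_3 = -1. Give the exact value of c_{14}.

-26919

Applying the relation repeatedly:
c_4 = -15; c_5 = 11; c_6 = -39; …; c_{11} = 2299; c_{12} = -5231; c_{13} = 11859; c_{14} = -26919.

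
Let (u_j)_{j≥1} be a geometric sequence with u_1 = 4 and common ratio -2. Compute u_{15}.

65536

u_j = 4·(-2)^(j-1).
u_{15} = 4·(-2)^14 = 65536.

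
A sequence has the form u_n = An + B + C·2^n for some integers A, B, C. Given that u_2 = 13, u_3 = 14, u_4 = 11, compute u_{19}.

Plug in n = 2, 3, 4: 2A + B + 4C = 13; 3A + B + 8C = 14; 4A + B + 16C = 11.
Subtracting the first from the second: A + 4C = 1.
Subtracting the second from the third: A + 8C = -3.
Solving: C = -1, A = 5, then B = 7.
Hence u_{19} = 5·19 + 7 + (-1)·524288 = -524186.

-524186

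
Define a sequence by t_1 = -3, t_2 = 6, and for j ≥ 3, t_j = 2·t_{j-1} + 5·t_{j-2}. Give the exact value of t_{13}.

956553

Step forward from the initial values:
t_3 = -3, t_4 = 24, t_5 = 33, …, t_{10} = 23406, t_{11} = 80277, t_{12} = 277584, t_{13} = 956553.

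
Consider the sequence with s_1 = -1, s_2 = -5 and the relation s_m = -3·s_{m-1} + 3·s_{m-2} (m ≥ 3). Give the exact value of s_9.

Iterate the recurrence:
s_3 = 12, s_4 = -51, s_5 = 189, s_6 = -720, s_7 = 2727, s_8 = -10341, s_9 = 39204.

39204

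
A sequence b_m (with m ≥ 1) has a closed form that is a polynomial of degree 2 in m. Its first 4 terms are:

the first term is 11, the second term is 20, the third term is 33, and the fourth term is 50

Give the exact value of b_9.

1st diffs: 9, 13, 17.
2nd diffs: 4, 4 (constant).
Newton forward-difference form: b_m = 11 + 9·C(m-1,1) + 4·C(m-1,2).
At m = 9: m-1 = 8, so b_9 = 11 + 72 + 112 = 195.

195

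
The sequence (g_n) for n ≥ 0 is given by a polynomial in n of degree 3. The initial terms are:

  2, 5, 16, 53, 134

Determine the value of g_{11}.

3445

1st diffs: 3, 11, 37, 81.
2nd diffs: 8, 26, 44.
3rd diffs: 18, 18 (constant).
Newton forward-difference form: g_n = 2 + 3·C(n,1) + 8·C(n,2) + 18·C(n,3).
At n = 11: n = 11, so g_{11} = 2 + 33 + 440 + 2970 = 3445.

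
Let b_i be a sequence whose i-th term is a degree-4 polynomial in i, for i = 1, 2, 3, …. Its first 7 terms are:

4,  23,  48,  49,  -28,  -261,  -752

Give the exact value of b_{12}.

-12327

1st diffs: 19, 25, 1, -77, -233, -491.
2nd diffs: 6, -24, -78, -156, -258.
3rd diffs: -30, -54, -78, -102.
4th diffs: -24, -24, -24 (constant).
Newton forward-difference form: b_i = 4 + 19·C(i-1,1) + 6·C(i-1,2) + (-30)·C(i-1,3) + (-24)·C(i-1,4).
At i = 12: i-1 = 11, so b_{12} = 4 + 209 + 330 - 4950 - 7920 = -12327.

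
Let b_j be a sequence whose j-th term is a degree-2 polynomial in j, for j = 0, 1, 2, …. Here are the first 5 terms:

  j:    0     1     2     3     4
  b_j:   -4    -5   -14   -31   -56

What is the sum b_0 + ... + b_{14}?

-3805

1st diffs: -1, -9, -17, -25.
2nd diffs: -8, -8, -8 (constant).
So b_j = -4j^2 + 3j - 4.
Continuing: …, -89, -130, -179, -236, …, b_{14} = -746.
Summing j = 0..14 (15 terms) gives -3805.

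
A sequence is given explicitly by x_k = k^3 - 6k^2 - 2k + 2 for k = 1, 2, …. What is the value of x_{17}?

x_{17} = 1·17^3 - 6·17^2 - 2·17 + 2 = 3147.

3147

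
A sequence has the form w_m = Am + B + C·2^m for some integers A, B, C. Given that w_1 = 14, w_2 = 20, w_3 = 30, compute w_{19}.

The three given values yield: A + B + 2C = 14; 2A + B + 4C = 20; 3A + B + 8C = 30.
Subtracting the first from the second: A + 2C = 6.
Subtracting the second from the third: A + 4C = 10.
Solving: C = 2, A = 2, then B = 8.
So w_m = 2·m + 8 + 2·2^m; at m=19 this is 1048622.

1048622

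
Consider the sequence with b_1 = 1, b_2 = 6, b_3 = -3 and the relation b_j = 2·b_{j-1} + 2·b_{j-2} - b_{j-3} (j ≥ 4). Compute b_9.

85

Iterate the recurrence:
b_4 = 5; b_5 = -2; b_6 = 9; b_7 = 9; b_8 = 38; b_9 = 85.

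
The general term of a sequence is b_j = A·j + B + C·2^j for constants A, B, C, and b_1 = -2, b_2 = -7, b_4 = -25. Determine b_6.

-79

The three given values yield: A + B + 2C = -2; 2A + B + 4C = -7; 4A + B + 16C = -25.
Subtracting the first from the second: A + 2C = -5.
Subtracting the second from the third: 2A + 12C = -18.
Solving: C = -1, A = -3, then B = 3.
So b_j = -3·j + 3 + (-1)·2^j; at j=6 this is -79.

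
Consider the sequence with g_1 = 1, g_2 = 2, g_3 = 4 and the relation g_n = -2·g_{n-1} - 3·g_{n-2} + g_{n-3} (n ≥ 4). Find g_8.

149

Applying the relation repeatedly:
g_4 = -13;  g_5 = 16;  g_6 = 11;  g_7 = -83;  g_8 = 149.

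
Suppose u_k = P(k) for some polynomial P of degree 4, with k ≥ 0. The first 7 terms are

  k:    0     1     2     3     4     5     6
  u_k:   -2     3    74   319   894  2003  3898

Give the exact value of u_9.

17539

1st diffs: 5, 71, 245, 575, 1109, 1895.
2nd diffs: 66, 174, 330, 534, 786.
3rd diffs: 108, 156, 204, 252.
4th diffs: 48, 48, 48 (constant).
Newton forward-difference form: u_k = -2 + 5·C(k,1) + 66·C(k,2) + 108·C(k,3) + 48·C(k,4).
At k = 9: k = 9, so u_9 = -2 + 45 + 2376 + 9072 + 6048 = 17539.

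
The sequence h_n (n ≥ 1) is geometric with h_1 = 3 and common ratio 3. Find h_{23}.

h_n = 3·3^(n-1).
h_{23} = 3·3^22 = 94143178827.

94143178827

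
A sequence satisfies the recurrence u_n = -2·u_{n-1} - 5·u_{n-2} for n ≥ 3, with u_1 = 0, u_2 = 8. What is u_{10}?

Applying the relation repeatedly:
u_3 = -16  u_4 = -8  u_5 = 96  u_6 = -152  u_7 = -176  u_8 = 1112  u_9 = -1344  u_{10} = -2872.

-2872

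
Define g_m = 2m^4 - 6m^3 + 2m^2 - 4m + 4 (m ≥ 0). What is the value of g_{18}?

g_{18} = 2·18^4 - 6·18^3 + 2·18^2 - 4·18 + 4 = 175540.

175540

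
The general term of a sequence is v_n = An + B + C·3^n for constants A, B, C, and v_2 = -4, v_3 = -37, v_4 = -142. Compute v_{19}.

The three given values yield: 2A + B + 9C = -4; 3A + B + 27C = -37; 4A + B + 81C = -142.
Subtracting the first from the second: A + 18C = -33.
Subtracting the second from the third: A + 54C = -105.
Solving: C = -2, A = 3, then B = 8.
Therefore v_{19} = 57 + 8 + (-2)·1162261467 = -2324522869.

-2324522869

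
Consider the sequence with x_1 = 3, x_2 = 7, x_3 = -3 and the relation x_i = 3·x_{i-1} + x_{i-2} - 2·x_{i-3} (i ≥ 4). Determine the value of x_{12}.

-117221

Applying the relation repeatedly:
x_4 = -8; x_5 = -41; x_6 = -125; x_7 = -400; x_8 = -1243; x_9 = -3879; x_{10} = -12080; x_{11} = -37633; x_{12} = -117221.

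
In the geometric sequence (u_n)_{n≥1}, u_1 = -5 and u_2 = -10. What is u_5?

Common ratio r = 2.
u_n = (-5)·2^(n-1).
u_5 = (-5)·2^4 = -80.

-80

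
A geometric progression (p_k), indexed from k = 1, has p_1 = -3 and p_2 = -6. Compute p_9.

-768

Common ratio r = 2.
p_k = (-3)·2^(k-1).
p_9 = (-3)·2^8 = -768.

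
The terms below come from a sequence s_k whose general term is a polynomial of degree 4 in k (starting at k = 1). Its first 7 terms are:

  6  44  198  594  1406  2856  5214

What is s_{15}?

1st diffs: 38, 154, 396, 812, 1450, 2358.
2nd diffs: 116, 242, 416, 638, 908.
3rd diffs: 126, 174, 222, 270.
4th diffs: 48, 48, 48 (constant).
Newton forward-difference form: s_k = 6 + 38·C(k-1,1) + 116·C(k-1,2) + 126·C(k-1,3) + 48·C(k-1,4).
At k = 15: k-1 = 14, so s_{15} = 6 + 532 + 10556 + 45864 + 48048 = 105006.

105006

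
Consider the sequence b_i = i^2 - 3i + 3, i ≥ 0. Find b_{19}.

b_{19} = 1·19^2 - 3·19 + 3 = 307.

307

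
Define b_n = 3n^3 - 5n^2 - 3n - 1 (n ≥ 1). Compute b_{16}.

b_{16} = 3·16^3 - 5·16^2 - 3·16 - 1 = 10959.

10959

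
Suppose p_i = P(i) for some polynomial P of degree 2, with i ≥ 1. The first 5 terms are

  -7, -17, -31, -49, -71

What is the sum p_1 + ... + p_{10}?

-1000

1st diffs: -10, -14, -18, -22.
2nd diffs: -4, -4, -4 (constant).
Newton forward-difference form: p_i = -7 + (-10)·C(i-1,1) + (-4)·C(i-1,2).
Continuing: …, -97, -127, -161, -199, …, p_{10} = -241.
Summing i = 1..10 (10 terms) gives -1000.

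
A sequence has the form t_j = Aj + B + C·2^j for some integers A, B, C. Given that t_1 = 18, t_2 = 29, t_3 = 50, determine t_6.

At j = 1, 2, 3: A + B + 2C = 18; 2A + B + 4C = 29; 3A + B + 8C = 50.
Subtracting the first from the second: A + 2C = 11.
Subtracting the second from the third: A + 4C = 21.
Solving: C = 5, A = 1, then B = 7.
So t_j = 1·j + 7 + 5·2^j; at j=6 this is 333.

333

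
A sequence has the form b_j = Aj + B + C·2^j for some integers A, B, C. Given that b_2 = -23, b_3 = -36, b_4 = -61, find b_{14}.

-49175

Plug in j = 2, 3, 4: 2A + B + 4C = -23; 3A + B + 8C = -36; 4A + B + 16C = -61.
Subtracting the first from the second: A + 4C = -13.
Subtracting the second from the third: A + 8C = -25.
Solving: C = -3, A = -1, then B = -9.
So b_j = -1·j + (-9) + (-3)·2^j; at j=14 this is -49175.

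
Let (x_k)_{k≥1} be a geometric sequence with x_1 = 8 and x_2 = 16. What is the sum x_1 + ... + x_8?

Common ratio r = 2.
x_k = 8·2^(k-1).
S = 8·(2^8 - 1)/(2 - 1) = 8·(256 - 1)/(1) = 2040.

2040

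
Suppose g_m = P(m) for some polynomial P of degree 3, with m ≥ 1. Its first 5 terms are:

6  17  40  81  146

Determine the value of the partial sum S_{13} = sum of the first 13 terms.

8658

1st diffs: 11, 23, 41, 65.
2nd diffs: 12, 18, 24.
3rd diffs: 6, 6 (constant).
So g_m = m^3 + 4m + 1.
Continuing: …, 241, 372, 545, 766, …, g_{13} = 2250.
Summing m = 1..13 (13 terms) gives 8658.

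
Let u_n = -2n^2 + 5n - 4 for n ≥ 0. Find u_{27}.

-1327

u_{27} = -2·27^2 + 5·27 - 4 = -1327.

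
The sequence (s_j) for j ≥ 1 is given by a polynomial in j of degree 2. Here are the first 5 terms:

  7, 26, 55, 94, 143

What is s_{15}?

1st diffs: 19, 29, 39, 49.
2nd diffs: 10, 10, 10 (constant).
Newton forward-difference form: s_j = 7 + 19·C(j-1,1) + 10·C(j-1,2).
At j = 15: j-1 = 14, so s_{15} = 7 + 266 + 910 = 1183.

1183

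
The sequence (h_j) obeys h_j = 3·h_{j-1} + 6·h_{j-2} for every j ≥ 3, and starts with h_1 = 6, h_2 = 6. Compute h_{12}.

27659718

Step forward from the initial values:
h_3 = 54;  h_4 = 198;  h_5 = 918;  h_6 = 3942;  h_7 = 17334;  h_8 = 75654;  h_9 = 330966;  h_{10} = 1446822;  h_{11} = 6326262;  h_{12} = 27659718.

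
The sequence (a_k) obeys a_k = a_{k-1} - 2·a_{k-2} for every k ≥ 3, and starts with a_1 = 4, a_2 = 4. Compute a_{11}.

92

Iterate the recurrence:
a_3 = -4; a_4 = -12; a_5 = -4; a_6 = 20; a_7 = 28; a_8 = -12; a_9 = -68; a_{10} = -44; a_{11} = 92.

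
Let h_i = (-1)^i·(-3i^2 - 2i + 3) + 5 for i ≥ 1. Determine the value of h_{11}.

387

(-1)^11 = -1; -3i^2 - 2i + 3 at i=11 is -382; so h_{11} = 387.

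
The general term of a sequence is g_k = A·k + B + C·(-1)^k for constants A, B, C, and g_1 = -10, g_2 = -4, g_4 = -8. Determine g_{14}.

-28

At k = 1, 2, 4: A + B - C = -10; 2A + B + C = -4; 4A + B + C = -8.
Subtracting the first from the second: A + 2C = 6.
Subtracting the second from the third: 2A = -4.
Solving: C = 4, A = -2, then B = -4.
Therefore g_{14} = -28 + (-4) + 4·1 = -28.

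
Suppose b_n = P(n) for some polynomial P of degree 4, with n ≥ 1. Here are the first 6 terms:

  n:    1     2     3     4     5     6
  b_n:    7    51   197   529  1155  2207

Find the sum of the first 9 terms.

1st diffs: 44, 146, 332, 626, 1052.
2nd diffs: 102, 186, 294, 426.
3rd diffs: 84, 108, 132.
4th diffs: 24, 24 (constant).
Newton forward-difference form: b_n = 7 + 44·C(n-1,1) + 102·C(n-1,2) + 84·C(n-1,3) + 24·C(n-1,4).
Continuing: 3841, 6237, 9599.
Summing n = 1..9 (9 terms) gives 23823.

23823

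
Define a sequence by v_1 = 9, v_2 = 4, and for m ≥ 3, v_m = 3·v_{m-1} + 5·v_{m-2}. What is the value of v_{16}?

5947348871

Iterate the recurrence:
v_3 = 57, v_4 = 191, v_5 = 858, …, v_{13} = 80700993, v_{14} = 338345284, v_{15} = 1418540817, v_{16} = 5947348871.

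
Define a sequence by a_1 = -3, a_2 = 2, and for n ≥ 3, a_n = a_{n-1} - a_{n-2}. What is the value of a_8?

a_3 = 5, a_4 = 3, a_5 = -2, a_6 = -5, a_7 = -3, a_8 = 2.

2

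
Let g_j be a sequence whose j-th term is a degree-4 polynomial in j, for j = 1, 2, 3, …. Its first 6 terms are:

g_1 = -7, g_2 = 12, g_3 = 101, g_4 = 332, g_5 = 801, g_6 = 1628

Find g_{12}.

23852

1st diffs: 19, 89, 231, 469, 827.
2nd diffs: 70, 142, 238, 358.
3rd diffs: 72, 96, 120.
4th diffs: 24, 24 (constant).
Newton forward-difference form: g_j = -7 + 19·C(j-1,1) + 70·C(j-1,2) + 72·C(j-1,3) + 24·C(j-1,4).
At j = 12: j-1 = 11, so g_{12} = -7 + 209 + 3850 + 11880 + 7920 = 23852.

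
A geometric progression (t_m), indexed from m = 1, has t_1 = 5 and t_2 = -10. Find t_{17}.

Common ratio r = -2.
t_m = 5·(-2)^(m-1).
t_{17} = 5·(-2)^16 = 327680.

327680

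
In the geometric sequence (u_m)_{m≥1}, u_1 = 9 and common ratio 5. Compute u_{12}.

439453125

u_m = 9·5^(m-1).
u_{12} = 9·5^11 = 439453125.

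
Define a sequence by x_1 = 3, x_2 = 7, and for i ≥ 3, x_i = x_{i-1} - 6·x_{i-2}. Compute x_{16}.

1450747

x_3 = -11, x_4 = -53, x_5 = 13, …, x_{13} = -176147, x_{14} = -78773, x_{15} = 978109, x_{16} = 1450747.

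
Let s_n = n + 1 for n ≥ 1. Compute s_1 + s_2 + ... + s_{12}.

Over n = 1..12: Σn = 78.
Total = (1)·78 + (1)·12 = 90.

90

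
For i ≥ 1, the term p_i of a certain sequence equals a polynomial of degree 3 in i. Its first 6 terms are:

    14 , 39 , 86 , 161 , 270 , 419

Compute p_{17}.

1st diffs: 25, 47, 75, 109, 149.
2nd diffs: 22, 28, 34, 40.
3rd diffs: 6, 6, 6 (constant).
So p_i = i^3 + 5i^2 + 3i + 5.
Evaluating at i = 17 gives p_{17} = 6414.

6414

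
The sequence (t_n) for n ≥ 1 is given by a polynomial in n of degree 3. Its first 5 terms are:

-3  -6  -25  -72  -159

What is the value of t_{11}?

-2193

1st diffs: -3, -19, -47, -87.
2nd diffs: -16, -28, -40.
3rd diffs: -12, -12 (constant).
Newton forward-difference form: t_n = -3 + (-3)·C(n-1,1) + (-16)·C(n-1,2) + (-12)·C(n-1,3).
At n = 11: n-1 = 10, so t_{11} = -3 - 30 - 720 - 1440 = -2193.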